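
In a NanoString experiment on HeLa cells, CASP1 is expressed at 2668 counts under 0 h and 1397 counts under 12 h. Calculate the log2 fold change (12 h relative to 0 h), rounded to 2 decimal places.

-0.93

Fold change = 1397 / 2668 = 0.5236
log2(0.5236) = -0.933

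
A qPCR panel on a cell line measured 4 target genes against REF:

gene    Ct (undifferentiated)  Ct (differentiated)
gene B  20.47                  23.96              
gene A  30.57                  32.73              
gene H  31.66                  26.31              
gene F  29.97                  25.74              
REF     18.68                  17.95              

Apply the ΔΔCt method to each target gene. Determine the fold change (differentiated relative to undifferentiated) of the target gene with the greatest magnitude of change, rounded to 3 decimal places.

24.590

gene B: ΔΔCt = (23.96−17.95) − (20.47−18.68) = 6.01 − 1.79 = 4.22; fold change = 2^-4.22 = 0.054
gene A: ΔΔCt = (32.73−17.95) − (30.57−18.68) = 14.78 − 11.89 = 2.89; fold change = 2^-2.89 = 0.135
gene H: ΔΔCt = (26.31−17.95) − (31.66−18.68) = 8.36 − 12.98 = -4.62; fold change = 2^4.62 = 24.590
gene F: ΔΔCt = (25.74−17.95) − (29.97−18.68) = 7.79 − 11.29 = -3.50; fold change = 2^3.50 = 11.314
gene H has the largest |ΔΔCt| = 4.62.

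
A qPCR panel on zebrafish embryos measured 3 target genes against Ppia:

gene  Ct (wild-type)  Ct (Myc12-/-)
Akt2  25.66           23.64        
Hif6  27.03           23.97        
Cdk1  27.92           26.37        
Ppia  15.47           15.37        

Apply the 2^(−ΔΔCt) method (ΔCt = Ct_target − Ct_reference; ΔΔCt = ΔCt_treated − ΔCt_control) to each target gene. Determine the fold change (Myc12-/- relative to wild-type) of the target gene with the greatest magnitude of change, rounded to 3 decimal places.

7.781

Akt2: ΔΔCt = (23.64−15.37) − (25.66−15.47) = 8.27 − 10.19 = -1.92; fold change = 2^1.92 = 3.784
Hif6: ΔΔCt = (23.97−15.37) − (27.03−15.47) = 8.60 − 11.56 = -2.96; fold change = 2^2.96 = 7.781
Cdk1: ΔΔCt = (26.37−15.37) − (27.92−15.47) = 11.00 − 12.45 = -1.45; fold change = 2^1.45 = 2.732
Hif6 has the largest |ΔΔCt| = 2.96.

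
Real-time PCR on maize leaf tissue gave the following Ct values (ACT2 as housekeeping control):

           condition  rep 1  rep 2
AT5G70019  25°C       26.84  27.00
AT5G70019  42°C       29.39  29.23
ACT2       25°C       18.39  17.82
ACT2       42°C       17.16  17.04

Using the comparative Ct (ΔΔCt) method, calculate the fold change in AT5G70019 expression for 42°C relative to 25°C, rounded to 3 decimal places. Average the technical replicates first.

0.095

Mean Ct: AT5G70019 25°C 26.920; AT5G70019 42°C 29.310; ACT2 25°C 18.105; ACT2 42°C 17.100
ΔCt(25°C) = 26.920 − 18.105 = 8.815
ΔCt(42°C) = 29.310 − 17.100 = 12.210
ΔΔCt = 12.210 − 8.815 = 3.395
Fold change = 2^(−3.395) = 0.0951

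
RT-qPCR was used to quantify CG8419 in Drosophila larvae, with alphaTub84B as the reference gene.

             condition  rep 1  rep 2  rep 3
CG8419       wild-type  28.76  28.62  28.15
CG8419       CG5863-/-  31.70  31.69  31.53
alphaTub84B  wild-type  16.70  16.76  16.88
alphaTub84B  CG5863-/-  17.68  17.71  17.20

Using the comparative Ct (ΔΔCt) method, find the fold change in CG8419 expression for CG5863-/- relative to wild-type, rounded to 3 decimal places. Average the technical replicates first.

Mean Ct: CG8419 wild-type 28.510; CG8419 CG5863-/- 31.640; alphaTub84B wild-type 16.780; alphaTub84B CG5863-/- 17.530
ΔCt(wild-type) = 28.510 − 16.780 = 11.730
ΔCt(CG5863-/-) = 31.640 − 17.530 = 14.110
ΔΔCt = 14.110 − 11.730 = 2.380
Fold change = 2^(−2.380) = 0.1921

0.192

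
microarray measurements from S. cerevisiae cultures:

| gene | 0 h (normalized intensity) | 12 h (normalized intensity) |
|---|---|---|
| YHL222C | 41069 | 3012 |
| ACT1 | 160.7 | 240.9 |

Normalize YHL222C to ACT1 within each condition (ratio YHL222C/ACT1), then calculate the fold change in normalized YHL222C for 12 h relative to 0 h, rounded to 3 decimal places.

YHL222C/ACT1 (0 h) = 41069 / 160.7 = 255.56
YHL222C/ACT1 (12 h) = 3012 / 240.9 = 12.503
Fold change = 12.503 / 255.56 = 0.0489

0.049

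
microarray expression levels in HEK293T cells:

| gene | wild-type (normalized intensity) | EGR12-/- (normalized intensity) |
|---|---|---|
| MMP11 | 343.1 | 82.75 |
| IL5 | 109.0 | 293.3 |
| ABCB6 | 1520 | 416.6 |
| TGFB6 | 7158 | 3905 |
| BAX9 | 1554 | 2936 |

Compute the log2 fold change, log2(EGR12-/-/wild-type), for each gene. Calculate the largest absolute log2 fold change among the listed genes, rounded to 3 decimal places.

log2(82.75/343.1) = -2.052  (MMP11)
log2(293.3/109.0) = 1.428  (IL5)
log2(416.6/1520) = -1.867  (ABCB6)
log2(3905/7158) = -0.874  (TGFB6)
log2(2936/1554) = 0.918  (BAX9)
The largest magnitude belongs to MMP11.

2.052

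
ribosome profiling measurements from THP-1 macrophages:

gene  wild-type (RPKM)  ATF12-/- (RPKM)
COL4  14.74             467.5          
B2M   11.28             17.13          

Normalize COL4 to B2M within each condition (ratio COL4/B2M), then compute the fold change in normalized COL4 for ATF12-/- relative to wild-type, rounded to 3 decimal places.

COL4/B2M (wild-type) = 14.74 / 11.28 = 1.3067
COL4/B2M (ATF12-/-) = 467.5 / 17.13 = 27.291
Fold change = 27.291 / 1.3067 = 20.8851

20.885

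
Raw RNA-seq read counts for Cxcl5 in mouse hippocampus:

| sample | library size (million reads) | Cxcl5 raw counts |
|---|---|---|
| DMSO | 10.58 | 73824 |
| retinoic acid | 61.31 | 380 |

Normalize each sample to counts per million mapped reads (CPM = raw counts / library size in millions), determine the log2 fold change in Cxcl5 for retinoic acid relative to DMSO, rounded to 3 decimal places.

-10.137

CPM(DMSO) = 73824 / 10.58 = 6977.6938
CPM(retinoic acid) = 380 / 61.31 = 6.1980
Fold change = 6.1980 / 6977.6938 = 0.00089
log2(0.00089) = -10.1367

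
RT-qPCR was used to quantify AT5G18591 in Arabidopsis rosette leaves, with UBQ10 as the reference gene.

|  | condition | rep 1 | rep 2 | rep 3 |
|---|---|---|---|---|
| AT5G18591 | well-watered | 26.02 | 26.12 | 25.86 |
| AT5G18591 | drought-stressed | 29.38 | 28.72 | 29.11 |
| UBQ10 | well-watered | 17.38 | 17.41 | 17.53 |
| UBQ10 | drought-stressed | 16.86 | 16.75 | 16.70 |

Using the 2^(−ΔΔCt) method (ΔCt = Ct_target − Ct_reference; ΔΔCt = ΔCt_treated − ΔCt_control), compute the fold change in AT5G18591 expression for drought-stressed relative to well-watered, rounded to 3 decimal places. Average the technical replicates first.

Mean Ct: AT5G18591 well-watered 26.000; AT5G18591 drought-stressed 29.070; UBQ10 well-watered 17.440; UBQ10 drought-stressed 16.770
ΔCt(well-watered) = 26.000 − 17.440 = 8.560
ΔCt(drought-stressed) = 29.070 − 16.770 = 12.300
ΔΔCt = 12.300 − 8.560 = 3.740
Fold change = 2^(−3.740) = 0.0748

0.075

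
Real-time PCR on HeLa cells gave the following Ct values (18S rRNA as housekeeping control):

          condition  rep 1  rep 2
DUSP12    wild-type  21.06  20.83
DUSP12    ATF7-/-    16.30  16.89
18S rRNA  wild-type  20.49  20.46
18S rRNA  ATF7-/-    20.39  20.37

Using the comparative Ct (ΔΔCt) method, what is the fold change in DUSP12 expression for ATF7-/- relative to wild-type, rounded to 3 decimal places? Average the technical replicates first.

19.093

Mean Ct: DUSP12 wild-type 20.945; DUSP12 ATF7-/- 16.595; 18S rRNA wild-type 20.475; 18S rRNA ATF7-/- 20.380
ΔCt(wild-type) = 20.945 − 20.475 = 0.470
ΔCt(ATF7-/-) = 16.595 − 20.380 = -3.785
ΔΔCt = -3.785 − 0.470 = -4.255
Fold change = 2^(−(-4.255)) = 2^4.255 = 19.0934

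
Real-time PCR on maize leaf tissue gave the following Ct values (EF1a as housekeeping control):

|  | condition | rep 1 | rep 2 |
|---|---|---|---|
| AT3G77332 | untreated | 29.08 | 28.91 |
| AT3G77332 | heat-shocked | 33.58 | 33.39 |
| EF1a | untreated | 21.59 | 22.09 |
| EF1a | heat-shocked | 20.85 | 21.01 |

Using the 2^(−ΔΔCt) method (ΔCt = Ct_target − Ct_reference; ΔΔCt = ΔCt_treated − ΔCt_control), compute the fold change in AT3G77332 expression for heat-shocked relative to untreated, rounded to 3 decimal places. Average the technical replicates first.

0.024

Mean Ct: AT3G77332 untreated 28.995; AT3G77332 heat-shocked 33.485; EF1a untreated 21.840; EF1a heat-shocked 20.930
ΔCt(untreated) = 28.995 − 21.840 = 7.155
ΔCt(heat-shocked) = 33.485 − 20.930 = 12.555
ΔΔCt = 12.555 − 7.155 = 5.400
Fold change = 2^(−5.400) = 0.0237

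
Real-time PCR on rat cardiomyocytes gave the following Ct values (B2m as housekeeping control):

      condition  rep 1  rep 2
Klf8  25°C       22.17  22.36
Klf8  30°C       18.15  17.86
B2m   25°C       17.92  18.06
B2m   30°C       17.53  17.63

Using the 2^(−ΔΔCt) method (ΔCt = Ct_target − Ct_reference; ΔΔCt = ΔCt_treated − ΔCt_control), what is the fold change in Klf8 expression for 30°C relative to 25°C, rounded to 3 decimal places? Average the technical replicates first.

14.420

Mean Ct: Klf8 25°C 22.265; Klf8 30°C 18.005; B2m 25°C 17.990; B2m 30°C 17.580
ΔCt(25°C) = 22.265 − 17.990 = 4.275
ΔCt(30°C) = 18.005 − 17.580 = 0.425
ΔΔCt = 0.425 − 4.275 = -3.850
Fold change = 2^(−(-3.850)) = 2^3.850 = 14.4200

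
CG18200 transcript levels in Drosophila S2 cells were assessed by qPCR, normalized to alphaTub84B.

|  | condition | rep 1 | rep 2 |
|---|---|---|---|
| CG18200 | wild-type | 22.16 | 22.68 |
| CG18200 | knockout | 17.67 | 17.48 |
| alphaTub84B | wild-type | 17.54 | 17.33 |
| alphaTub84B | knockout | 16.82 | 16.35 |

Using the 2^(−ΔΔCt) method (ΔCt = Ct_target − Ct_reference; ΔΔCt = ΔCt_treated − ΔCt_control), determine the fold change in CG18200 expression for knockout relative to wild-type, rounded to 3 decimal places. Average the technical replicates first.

Mean Ct: CG18200 wild-type 22.420; CG18200 knockout 17.575; alphaTub84B wild-type 17.435; alphaTub84B knockout 16.585
ΔCt(wild-type) = 22.420 − 17.435 = 4.985
ΔCt(knockout) = 17.575 − 16.585 = 0.990
ΔΔCt = 0.990 − 4.985 = -3.995
Fold change = 2^(−(-3.995)) = 2^3.995 = 15.9446

15.945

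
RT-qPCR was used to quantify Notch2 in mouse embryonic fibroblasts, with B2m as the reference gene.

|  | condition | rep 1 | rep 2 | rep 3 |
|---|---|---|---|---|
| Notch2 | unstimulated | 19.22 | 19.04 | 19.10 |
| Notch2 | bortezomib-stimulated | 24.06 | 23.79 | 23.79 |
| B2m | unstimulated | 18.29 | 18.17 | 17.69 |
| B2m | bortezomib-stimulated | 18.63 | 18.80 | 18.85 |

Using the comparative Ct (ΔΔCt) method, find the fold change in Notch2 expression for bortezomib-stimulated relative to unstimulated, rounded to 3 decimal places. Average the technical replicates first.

Mean Ct: Notch2 unstimulated 19.120; Notch2 bortezomib-stimulated 23.880; B2m unstimulated 18.050; B2m bortezomib-stimulated 18.760
ΔCt(unstimulated) = 19.120 − 18.050 = 1.070
ΔCt(bortezomib-stimulated) = 23.880 − 18.760 = 5.120
ΔΔCt = 5.120 − 1.070 = 4.050
Fold change = 2^(−4.050) = 0.0604

0.060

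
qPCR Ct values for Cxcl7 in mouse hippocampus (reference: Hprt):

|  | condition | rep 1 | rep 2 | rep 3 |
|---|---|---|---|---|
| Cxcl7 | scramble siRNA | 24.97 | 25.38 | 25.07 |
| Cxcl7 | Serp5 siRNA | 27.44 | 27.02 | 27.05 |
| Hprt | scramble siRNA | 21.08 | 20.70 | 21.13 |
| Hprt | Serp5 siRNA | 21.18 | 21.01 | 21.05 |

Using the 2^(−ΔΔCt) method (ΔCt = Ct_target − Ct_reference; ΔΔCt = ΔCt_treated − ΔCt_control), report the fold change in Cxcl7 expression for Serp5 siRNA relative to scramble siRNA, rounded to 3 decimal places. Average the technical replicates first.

0.264

Mean Ct: Cxcl7 scramble siRNA 25.140; Cxcl7 Serp5 siRNA 27.170; Hprt scramble siRNA 20.970; Hprt Serp5 siRNA 21.080
ΔCt(scramble siRNA) = 25.140 − 20.970 = 4.170
ΔCt(Serp5 siRNA) = 27.170 − 21.080 = 6.090
ΔΔCt = 6.090 − 4.170 = 1.920
Fold change = 2^(−1.920) = 0.2643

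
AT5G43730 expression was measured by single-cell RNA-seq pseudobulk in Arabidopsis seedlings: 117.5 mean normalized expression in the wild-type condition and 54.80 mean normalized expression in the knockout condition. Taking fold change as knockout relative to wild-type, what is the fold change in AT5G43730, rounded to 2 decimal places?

Fold change = 54.80 / 117.5 = 0.466
AT5G43730 is downregulated.

0.47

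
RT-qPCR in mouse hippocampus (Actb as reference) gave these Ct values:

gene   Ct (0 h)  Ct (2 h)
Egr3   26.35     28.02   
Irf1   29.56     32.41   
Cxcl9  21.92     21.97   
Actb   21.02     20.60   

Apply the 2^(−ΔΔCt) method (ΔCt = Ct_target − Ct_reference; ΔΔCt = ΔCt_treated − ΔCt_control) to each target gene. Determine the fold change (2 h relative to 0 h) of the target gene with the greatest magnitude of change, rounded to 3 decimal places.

Egr3: ΔΔCt = (28.02−20.60) − (26.35−21.02) = 7.42 − 5.33 = 2.09; fold change = 2^-2.09 = 0.235
Irf1: ΔΔCt = (32.41−20.60) − (29.56−21.02) = 11.81 − 8.54 = 3.27; fold change = 2^-3.27 = 0.104
Cxcl9: ΔΔCt = (21.97−20.60) − (21.92−21.02) = 1.37 − 0.90 = 0.47; fold change = 2^-0.47 = 0.722
Irf1 has the largest |ΔΔCt| = 3.27.

0.104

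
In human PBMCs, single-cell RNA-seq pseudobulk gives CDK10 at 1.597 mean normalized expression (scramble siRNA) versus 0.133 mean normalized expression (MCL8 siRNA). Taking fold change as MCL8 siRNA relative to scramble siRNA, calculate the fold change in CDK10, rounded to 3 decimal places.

0.083

Fold change = 0.133 / 1.597 = 0.0833
CDK10 is downregulated.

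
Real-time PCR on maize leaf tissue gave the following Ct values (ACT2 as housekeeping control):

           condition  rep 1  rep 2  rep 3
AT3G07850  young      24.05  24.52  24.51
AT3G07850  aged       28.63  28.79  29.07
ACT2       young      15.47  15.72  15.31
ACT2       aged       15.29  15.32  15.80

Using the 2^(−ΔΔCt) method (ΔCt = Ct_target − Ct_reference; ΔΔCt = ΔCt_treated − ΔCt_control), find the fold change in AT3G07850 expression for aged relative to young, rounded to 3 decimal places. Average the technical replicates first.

Mean Ct: AT3G07850 young 24.360; AT3G07850 aged 28.830; ACT2 young 15.500; ACT2 aged 15.470
ΔCt(young) = 24.360 − 15.500 = 8.860
ΔCt(aged) = 28.830 − 15.470 = 13.360
ΔΔCt = 13.360 − 8.860 = 4.500
Fold change = 2^(−4.500) = 0.0442

0.044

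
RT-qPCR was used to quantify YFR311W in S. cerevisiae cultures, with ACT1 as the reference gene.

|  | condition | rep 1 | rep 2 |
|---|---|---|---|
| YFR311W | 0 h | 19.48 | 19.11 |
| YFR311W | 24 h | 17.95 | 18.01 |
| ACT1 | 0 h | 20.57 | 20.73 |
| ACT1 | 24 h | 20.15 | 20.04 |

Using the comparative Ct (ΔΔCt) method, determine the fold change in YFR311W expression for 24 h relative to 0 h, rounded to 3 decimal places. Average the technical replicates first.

1.693

Mean Ct: YFR311W 0 h 19.295; YFR311W 24 h 17.980; ACT1 0 h 20.650; ACT1 24 h 20.095
ΔCt(0 h) = 19.295 − 20.650 = -1.355
ΔCt(24 h) = 17.980 − 20.095 = -2.115
ΔΔCt = -2.115 − (-1.355) = -0.760
Fold change = 2^(−(-0.760)) = 2^0.760 = 1.6935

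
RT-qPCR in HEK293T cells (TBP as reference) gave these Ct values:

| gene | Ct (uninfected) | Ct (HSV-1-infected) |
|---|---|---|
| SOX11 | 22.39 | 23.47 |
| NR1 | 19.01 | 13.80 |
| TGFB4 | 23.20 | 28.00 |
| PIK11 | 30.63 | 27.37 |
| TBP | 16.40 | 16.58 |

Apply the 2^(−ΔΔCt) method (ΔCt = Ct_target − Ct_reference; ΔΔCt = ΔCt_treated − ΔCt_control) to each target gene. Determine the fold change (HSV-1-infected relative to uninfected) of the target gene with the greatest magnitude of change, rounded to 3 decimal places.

41.933

SOX11: ΔΔCt = (23.47−16.58) − (22.39−16.40) = 6.89 − 5.99 = 0.90; fold change = 2^-0.90 = 0.536
NR1: ΔΔCt = (13.80−16.58) − (19.01−16.40) = -2.78 − 2.61 = -5.39; fold change = 2^5.39 = 41.933
TGFB4: ΔΔCt = (28.00−16.58) − (23.20−16.40) = 11.42 − 6.80 = 4.62; fold change = 2^-4.62 = 0.041
PIK11: ΔΔCt = (27.37−16.58) − (30.63−16.40) = 10.79 − 14.23 = -3.44; fold change = 2^3.44 = 10.853
NR1 has the largest |ΔΔCt| = 5.39.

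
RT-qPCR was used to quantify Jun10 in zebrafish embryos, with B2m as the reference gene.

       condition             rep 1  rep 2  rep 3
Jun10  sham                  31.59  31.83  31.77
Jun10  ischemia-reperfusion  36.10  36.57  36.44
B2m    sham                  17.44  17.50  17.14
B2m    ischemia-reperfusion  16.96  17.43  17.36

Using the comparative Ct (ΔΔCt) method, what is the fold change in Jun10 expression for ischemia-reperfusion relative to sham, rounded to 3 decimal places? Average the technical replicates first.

Mean Ct: Jun10 sham 31.730; Jun10 ischemia-reperfusion 36.370; B2m sham 17.360; B2m ischemia-reperfusion 17.250
ΔCt(sham) = 31.730 − 17.360 = 14.370
ΔCt(ischemia-reperfusion) = 36.370 − 17.250 = 19.120
ΔΔCt = 19.120 − 14.370 = 4.750
Fold change = 2^(−4.750) = 0.0372

0.037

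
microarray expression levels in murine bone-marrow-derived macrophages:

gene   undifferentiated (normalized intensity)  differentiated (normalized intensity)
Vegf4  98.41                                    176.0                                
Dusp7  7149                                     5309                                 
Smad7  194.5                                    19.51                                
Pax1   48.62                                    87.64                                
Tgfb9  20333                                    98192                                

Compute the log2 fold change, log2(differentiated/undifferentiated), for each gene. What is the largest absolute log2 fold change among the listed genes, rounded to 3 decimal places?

log2(176.0/98.41) = 0.839  (Vegf4)
log2(5309/7149) = -0.429  (Dusp7)
log2(19.51/194.5) = -3.317  (Smad7)
log2(87.64/48.62) = 0.850  (Pax1)
log2(98192/20333) = 2.272  (Tgfb9)
The largest magnitude belongs to Smad7.

3.317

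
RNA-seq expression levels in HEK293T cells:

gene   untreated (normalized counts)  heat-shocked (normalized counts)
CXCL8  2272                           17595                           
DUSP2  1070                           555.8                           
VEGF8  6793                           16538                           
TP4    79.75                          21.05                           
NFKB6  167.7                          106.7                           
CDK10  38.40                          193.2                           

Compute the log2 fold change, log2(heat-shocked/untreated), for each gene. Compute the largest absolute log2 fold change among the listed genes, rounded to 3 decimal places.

2.953

log2(17595/2272) = 2.953  (CXCL8)
log2(555.8/1070) = -0.945  (DUSP2)
log2(16538/6793) = 1.284  (VEGF8)
log2(21.05/79.75) = -1.922  (TP4)
log2(106.7/167.7) = -0.652  (NFKB6)
log2(193.2/38.40) = 2.331  (CDK10)
The largest magnitude belongs to CXCL8.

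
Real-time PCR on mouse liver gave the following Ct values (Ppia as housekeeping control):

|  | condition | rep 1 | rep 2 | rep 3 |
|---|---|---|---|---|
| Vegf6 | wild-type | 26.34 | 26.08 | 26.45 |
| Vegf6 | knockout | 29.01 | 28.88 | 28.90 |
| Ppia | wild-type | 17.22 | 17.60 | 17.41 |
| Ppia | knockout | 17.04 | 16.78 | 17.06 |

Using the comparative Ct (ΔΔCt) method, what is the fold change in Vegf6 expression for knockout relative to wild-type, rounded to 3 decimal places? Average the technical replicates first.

0.117

Mean Ct: Vegf6 wild-type 26.290; Vegf6 knockout 28.930; Ppia wild-type 17.410; Ppia knockout 16.960
ΔCt(wild-type) = 26.290 − 17.410 = 8.880
ΔCt(knockout) = 28.930 − 16.960 = 11.970
ΔΔCt = 11.970 − 8.880 = 3.090
Fold change = 2^(−3.090) = 0.1174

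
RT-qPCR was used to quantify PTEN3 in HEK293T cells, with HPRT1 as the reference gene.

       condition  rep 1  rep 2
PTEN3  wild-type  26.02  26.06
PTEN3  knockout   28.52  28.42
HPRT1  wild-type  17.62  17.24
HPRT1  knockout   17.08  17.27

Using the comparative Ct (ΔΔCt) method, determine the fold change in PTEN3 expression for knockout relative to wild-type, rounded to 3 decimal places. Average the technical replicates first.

Mean Ct: PTEN3 wild-type 26.040; PTEN3 knockout 28.470; HPRT1 wild-type 17.430; HPRT1 knockout 17.175
ΔCt(wild-type) = 26.040 − 17.430 = 8.610
ΔCt(knockout) = 28.470 − 17.175 = 11.295
ΔΔCt = 11.295 − 8.610 = 2.685
Fold change = 2^(−2.685) = 0.1555

0.156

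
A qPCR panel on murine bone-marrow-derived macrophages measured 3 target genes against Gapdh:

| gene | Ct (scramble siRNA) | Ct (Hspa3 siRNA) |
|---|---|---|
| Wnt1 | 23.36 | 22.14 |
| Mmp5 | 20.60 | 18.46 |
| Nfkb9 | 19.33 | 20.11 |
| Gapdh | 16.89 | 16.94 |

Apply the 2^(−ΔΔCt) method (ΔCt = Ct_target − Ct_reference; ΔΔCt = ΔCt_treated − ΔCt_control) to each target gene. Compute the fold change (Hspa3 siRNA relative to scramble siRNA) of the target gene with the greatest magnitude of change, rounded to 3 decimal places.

4.563

Wnt1: ΔΔCt = (22.14−16.94) − (23.36−16.89) = 5.20 − 6.47 = -1.27; fold change = 2^1.27 = 2.412
Mmp5: ΔΔCt = (18.46−16.94) − (20.60−16.89) = 1.52 − 3.71 = -2.19; fold change = 2^2.19 = 4.563
Nfkb9: ΔΔCt = (20.11−16.94) − (19.33−16.89) = 3.17 − 2.44 = 0.73; fold change = 2^-0.73 = 0.603
Mmp5 has the largest |ΔΔCt| = 2.19.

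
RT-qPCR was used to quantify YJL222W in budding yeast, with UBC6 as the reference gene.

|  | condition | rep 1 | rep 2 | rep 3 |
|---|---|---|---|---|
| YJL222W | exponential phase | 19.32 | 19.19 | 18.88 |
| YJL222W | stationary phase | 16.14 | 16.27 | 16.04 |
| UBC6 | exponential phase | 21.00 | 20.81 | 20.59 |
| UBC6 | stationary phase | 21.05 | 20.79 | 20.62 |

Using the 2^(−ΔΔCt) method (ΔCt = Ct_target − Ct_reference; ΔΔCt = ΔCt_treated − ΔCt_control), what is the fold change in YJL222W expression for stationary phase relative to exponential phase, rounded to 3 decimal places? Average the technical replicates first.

Mean Ct: YJL222W exponential phase 19.130; YJL222W stationary phase 16.150; UBC6 exponential phase 20.800; UBC6 stationary phase 20.820
ΔCt(exponential phase) = 19.130 − 20.800 = -1.670
ΔCt(stationary phase) = 16.150 − 20.820 = -4.670
ΔΔCt = -4.670 − (-1.670) = -3.000
Fold change = 2^(−(-3.000)) = 2^3.000 = 8.0000

8.000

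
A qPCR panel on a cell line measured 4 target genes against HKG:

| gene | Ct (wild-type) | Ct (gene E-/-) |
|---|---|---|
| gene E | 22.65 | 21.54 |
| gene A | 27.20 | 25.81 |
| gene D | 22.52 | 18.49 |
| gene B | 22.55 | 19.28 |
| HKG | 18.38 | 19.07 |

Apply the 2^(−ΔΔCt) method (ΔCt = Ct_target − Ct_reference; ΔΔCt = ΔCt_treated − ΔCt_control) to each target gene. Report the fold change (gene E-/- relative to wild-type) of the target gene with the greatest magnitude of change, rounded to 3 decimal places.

26.355

gene E: ΔΔCt = (21.54−19.07) − (22.65−18.38) = 2.47 − 4.27 = -1.80; fold change = 2^1.80 = 3.482
gene A: ΔΔCt = (25.81−19.07) − (27.20−18.38) = 6.74 − 8.82 = -2.08; fold change = 2^2.08 = 4.228
gene D: ΔΔCt = (18.49−19.07) − (22.52−18.38) = -0.58 − 4.14 = -4.72; fold change = 2^4.72 = 26.355
gene B: ΔΔCt = (19.28−19.07) − (22.55−18.38) = 0.21 − 4.17 = -3.96; fold change = 2^3.96 = 15.562
gene D has the largest |ΔΔCt| = 4.72.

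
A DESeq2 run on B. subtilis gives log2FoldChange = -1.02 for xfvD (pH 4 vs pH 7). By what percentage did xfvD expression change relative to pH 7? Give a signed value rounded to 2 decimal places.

Fold change = 2^(-1.02) = 0.4931
Percent change = (FC − 1) × 100% = (0.4931 − 1) × 100 = -50.69%

-50.69%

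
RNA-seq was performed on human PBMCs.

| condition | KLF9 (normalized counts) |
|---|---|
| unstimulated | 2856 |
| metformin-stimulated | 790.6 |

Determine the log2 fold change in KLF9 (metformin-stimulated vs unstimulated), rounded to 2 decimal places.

Fold change = 790.6 / 2856 = 0.2768
log2(0.2768) = -1.853

-1.85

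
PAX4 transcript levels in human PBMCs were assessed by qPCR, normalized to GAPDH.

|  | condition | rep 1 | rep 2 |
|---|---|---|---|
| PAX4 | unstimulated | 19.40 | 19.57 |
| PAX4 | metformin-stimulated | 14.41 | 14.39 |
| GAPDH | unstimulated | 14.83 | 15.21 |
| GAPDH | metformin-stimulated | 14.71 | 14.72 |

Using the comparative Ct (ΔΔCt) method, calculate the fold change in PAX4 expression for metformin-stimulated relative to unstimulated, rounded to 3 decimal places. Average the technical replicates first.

27.474

Mean Ct: PAX4 unstimulated 19.485; PAX4 metformin-stimulated 14.400; GAPDH unstimulated 15.020; GAPDH metformin-stimulated 14.715
ΔCt(unstimulated) = 19.485 − 15.020 = 4.465
ΔCt(metformin-stimulated) = 14.400 − 14.715 = -0.315
ΔΔCt = -0.315 − 4.465 = -4.780
Fold change = 2^(−(-4.780)) = 2^4.780 = 27.4741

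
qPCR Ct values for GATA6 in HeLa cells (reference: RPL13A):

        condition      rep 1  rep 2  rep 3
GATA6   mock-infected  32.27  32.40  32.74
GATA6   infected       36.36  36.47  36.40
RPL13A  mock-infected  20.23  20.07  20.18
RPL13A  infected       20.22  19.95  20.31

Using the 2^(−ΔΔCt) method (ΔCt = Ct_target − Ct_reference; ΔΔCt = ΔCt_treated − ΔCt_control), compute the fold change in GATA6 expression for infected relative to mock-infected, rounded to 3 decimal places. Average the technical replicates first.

Mean Ct: GATA6 mock-infected 32.470; GATA6 infected 36.410; RPL13A mock-infected 20.160; RPL13A infected 20.160
ΔCt(mock-infected) = 32.470 − 20.160 = 12.310
ΔCt(infected) = 36.410 − 20.160 = 16.250
ΔΔCt = 16.250 − 12.310 = 3.940
Fold change = 2^(−3.940) = 0.0652

0.065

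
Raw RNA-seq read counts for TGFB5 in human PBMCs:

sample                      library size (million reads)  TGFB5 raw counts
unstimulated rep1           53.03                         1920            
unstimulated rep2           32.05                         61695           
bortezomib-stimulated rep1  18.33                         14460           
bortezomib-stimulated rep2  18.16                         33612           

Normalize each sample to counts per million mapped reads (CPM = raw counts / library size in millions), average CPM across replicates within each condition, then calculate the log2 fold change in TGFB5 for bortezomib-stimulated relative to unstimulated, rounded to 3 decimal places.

CPM(unstimulated rep1) = 1920 / 53.03 = 36.2059
CPM(unstimulated rep2) = 61695 / 32.05 = 1924.9610
CPM(bortezomib-stimulated rep1) = 14460 / 18.33 = 788.8707
CPM(bortezomib-stimulated rep2) = 33612 / 18.16 = 1850.8811
mean CPM(unstimulated) = 980.5835; mean CPM(bortezomib-stimulated) = 1319.8759
Fold change = 1319.8759 / 980.5835 = 1.34601
log2(1.34601) = 0.4287

0.429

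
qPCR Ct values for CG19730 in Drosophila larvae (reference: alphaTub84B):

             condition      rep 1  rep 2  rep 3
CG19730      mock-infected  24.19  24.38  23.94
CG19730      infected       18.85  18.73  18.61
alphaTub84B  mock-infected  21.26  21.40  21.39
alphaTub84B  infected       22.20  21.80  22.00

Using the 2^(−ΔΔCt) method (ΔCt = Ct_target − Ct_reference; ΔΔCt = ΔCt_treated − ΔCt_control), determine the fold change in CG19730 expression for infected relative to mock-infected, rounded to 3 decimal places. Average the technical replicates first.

68.120

Mean Ct: CG19730 mock-infected 24.170; CG19730 infected 18.730; alphaTub84B mock-infected 21.350; alphaTub84B infected 22.000
ΔCt(mock-infected) = 24.170 − 21.350 = 2.820
ΔCt(infected) = 18.730 − 22.000 = -3.270
ΔΔCt = -3.270 − 2.820 = -6.090
Fold change = 2^(−(-6.090)) = 2^6.090 = 68.1197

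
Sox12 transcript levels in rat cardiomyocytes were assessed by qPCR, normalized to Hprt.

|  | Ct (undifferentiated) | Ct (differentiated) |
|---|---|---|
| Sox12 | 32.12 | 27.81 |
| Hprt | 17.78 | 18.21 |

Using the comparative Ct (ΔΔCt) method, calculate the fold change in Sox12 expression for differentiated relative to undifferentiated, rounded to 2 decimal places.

ΔCt(undifferentiated) = 32.120 − 17.780 = 14.340
ΔCt(differentiated) = 27.810 − 18.210 = 9.600
ΔΔCt = 9.600 − 14.340 = -4.740
Fold change = 2^(−(-4.740)) = 2^4.740 = 26.723

26.72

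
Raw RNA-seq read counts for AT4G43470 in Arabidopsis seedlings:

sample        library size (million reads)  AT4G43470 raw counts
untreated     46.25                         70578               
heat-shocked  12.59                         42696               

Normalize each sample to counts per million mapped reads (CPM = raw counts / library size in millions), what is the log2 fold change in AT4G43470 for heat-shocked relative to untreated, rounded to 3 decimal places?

1.152

CPM(untreated) = 70578 / 46.25 = 1526.0108
CPM(heat-shocked) = 42696 / 12.59 = 3391.2629
Fold change = 3391.2629 / 1526.0108 = 2.22231
log2(2.22231) = 1.1521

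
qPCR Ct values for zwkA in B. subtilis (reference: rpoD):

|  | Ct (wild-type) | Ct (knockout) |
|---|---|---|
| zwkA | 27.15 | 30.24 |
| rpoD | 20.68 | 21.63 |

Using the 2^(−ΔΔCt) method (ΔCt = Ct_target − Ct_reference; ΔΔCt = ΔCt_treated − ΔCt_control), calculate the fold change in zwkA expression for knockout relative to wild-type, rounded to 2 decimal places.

0.23

ΔCt(wild-type) = 27.150 − 20.680 = 6.470
ΔCt(knockout) = 30.240 − 21.630 = 8.610
ΔΔCt = 8.610 − 6.470 = 2.140
Fold change = 2^(−2.140) = 0.227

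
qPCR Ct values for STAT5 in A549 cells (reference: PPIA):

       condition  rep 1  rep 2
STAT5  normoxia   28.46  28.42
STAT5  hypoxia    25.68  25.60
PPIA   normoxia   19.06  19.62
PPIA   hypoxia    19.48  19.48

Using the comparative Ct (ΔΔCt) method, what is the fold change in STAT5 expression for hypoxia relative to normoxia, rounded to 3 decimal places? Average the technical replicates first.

Mean Ct: STAT5 normoxia 28.440; STAT5 hypoxia 25.640; PPIA normoxia 19.340; PPIA hypoxia 19.480
ΔCt(normoxia) = 28.440 − 19.340 = 9.100
ΔCt(hypoxia) = 25.640 − 19.480 = 6.160
ΔΔCt = 6.160 − 9.100 = -2.940
Fold change = 2^(−(-2.940)) = 2^2.940 = 7.6741

7.674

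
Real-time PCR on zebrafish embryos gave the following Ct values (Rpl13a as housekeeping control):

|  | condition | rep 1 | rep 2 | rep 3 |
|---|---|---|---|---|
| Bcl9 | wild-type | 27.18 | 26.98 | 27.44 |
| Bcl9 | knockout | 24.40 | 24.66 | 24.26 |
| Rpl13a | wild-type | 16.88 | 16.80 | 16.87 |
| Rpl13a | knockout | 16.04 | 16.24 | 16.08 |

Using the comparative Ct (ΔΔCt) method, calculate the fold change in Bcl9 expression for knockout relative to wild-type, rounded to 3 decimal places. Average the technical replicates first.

Mean Ct: Bcl9 wild-type 27.200; Bcl9 knockout 24.440; Rpl13a wild-type 16.850; Rpl13a knockout 16.120
ΔCt(wild-type) = 27.200 − 16.850 = 10.350
ΔCt(knockout) = 24.440 − 16.120 = 8.320
ΔΔCt = 8.320 − 10.350 = -2.030
Fold change = 2^(−(-2.030)) = 2^2.030 = 4.0840

4.084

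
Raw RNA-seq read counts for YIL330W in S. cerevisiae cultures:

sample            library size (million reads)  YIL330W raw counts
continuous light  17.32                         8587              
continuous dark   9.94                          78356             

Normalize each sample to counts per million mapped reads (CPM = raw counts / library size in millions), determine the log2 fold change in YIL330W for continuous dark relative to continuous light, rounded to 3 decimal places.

CPM(continuous light) = 8587 / 17.32 = 495.7852
CPM(continuous dark) = 78356 / 9.94 = 7882.8974
Fold change = 7882.8974 / 495.7852 = 15.89982
log2(15.89982) = 3.9909

3.991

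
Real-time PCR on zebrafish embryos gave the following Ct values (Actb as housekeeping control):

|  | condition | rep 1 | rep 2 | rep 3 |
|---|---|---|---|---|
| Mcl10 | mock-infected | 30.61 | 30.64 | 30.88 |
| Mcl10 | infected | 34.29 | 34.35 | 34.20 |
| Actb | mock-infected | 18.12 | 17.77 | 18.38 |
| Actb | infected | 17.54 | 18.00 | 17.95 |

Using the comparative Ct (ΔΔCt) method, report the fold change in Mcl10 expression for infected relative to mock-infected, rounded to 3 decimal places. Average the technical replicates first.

Mean Ct: Mcl10 mock-infected 30.710; Mcl10 infected 34.280; Actb mock-infected 18.090; Actb infected 17.830
ΔCt(mock-infected) = 30.710 − 18.090 = 12.620
ΔCt(infected) = 34.280 − 17.830 = 16.450
ΔΔCt = 16.450 − 12.620 = 3.830
Fold change = 2^(−3.830) = 0.0703

0.070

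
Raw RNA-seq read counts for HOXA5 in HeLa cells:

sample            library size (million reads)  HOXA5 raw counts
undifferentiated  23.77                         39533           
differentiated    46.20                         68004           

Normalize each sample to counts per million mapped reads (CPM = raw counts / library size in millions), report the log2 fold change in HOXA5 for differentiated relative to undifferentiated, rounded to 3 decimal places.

-0.176

CPM(undifferentiated) = 39533 / 23.77 = 1663.1468
CPM(differentiated) = 68004 / 46.20 = 1471.9481
Fold change = 1471.9481 / 1663.1468 = 0.88504
log2(0.88504) = -0.1762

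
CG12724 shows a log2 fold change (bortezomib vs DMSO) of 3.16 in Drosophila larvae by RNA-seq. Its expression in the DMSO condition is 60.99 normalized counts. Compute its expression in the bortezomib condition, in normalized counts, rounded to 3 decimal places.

Fold change = 2^(3.16) = 8.9383
bortezomib expression = 60.99 × 8.9383 = 545.147

545.147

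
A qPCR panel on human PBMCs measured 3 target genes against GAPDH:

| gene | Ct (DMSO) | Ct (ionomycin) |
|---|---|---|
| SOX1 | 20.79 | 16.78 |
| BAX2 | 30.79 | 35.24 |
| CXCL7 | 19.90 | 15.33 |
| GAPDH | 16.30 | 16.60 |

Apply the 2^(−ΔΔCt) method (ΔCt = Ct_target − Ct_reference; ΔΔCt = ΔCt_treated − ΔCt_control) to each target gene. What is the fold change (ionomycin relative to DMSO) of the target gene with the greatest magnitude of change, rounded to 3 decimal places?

SOX1: ΔΔCt = (16.78−16.60) − (20.79−16.30) = 0.18 − 4.49 = -4.31; fold change = 2^4.31 = 19.835
BAX2: ΔΔCt = (35.24−16.60) − (30.79−16.30) = 18.64 − 14.49 = 4.15; fold change = 2^-4.15 = 0.056
CXCL7: ΔΔCt = (15.33−16.60) − (19.90−16.30) = -1.27 − 3.60 = -4.87; fold change = 2^4.87 = 29.243
CXCL7 has the largest |ΔΔCt| = 4.87.

29.243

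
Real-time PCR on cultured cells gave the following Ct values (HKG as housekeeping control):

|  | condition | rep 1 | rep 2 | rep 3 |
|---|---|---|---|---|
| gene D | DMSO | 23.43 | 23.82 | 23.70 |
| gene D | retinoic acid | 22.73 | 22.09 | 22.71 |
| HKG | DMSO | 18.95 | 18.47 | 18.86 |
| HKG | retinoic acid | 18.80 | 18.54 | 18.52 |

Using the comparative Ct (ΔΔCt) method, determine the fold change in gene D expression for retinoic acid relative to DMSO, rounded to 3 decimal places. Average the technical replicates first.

2.000

Mean Ct: gene D DMSO 23.650; gene D retinoic acid 22.510; HKG DMSO 18.760; HKG retinoic acid 18.620
ΔCt(DMSO) = 23.650 − 18.760 = 4.890
ΔCt(retinoic acid) = 22.510 − 18.620 = 3.890
ΔΔCt = 3.890 − 4.890 = -1.000
Fold change = 2^(−(-1.000)) = 2^1.000 = 2.0000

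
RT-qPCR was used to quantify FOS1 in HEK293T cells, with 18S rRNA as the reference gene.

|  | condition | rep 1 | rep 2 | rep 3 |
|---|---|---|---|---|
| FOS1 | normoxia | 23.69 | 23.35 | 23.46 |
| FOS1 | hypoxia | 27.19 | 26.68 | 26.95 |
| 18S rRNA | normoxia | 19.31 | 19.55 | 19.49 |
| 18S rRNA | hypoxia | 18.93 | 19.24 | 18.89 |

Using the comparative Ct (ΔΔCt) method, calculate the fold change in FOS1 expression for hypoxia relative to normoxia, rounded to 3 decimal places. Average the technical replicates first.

Mean Ct: FOS1 normoxia 23.500; FOS1 hypoxia 26.940; 18S rRNA normoxia 19.450; 18S rRNA hypoxia 19.020
ΔCt(normoxia) = 23.500 − 19.450 = 4.050
ΔCt(hypoxia) = 26.940 − 19.020 = 7.920
ΔΔCt = 7.920 − 4.050 = 3.870
Fold change = 2^(−3.870) = 0.0684

0.068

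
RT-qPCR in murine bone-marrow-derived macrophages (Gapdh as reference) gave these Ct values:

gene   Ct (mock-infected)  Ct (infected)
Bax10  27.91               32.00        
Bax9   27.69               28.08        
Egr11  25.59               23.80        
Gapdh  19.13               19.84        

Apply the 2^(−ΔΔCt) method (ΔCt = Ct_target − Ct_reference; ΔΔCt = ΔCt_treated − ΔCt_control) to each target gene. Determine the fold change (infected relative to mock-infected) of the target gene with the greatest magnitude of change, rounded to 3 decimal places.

Bax10: ΔΔCt = (32.00−19.84) − (27.91−19.13) = 12.16 − 8.78 = 3.38; fold change = 2^-3.38 = 0.096
Bax9: ΔΔCt = (28.08−19.84) − (27.69−19.13) = 8.24 − 8.56 = -0.32; fold change = 2^0.32 = 1.248
Egr11: ΔΔCt = (23.80−19.84) − (25.59−19.13) = 3.96 − 6.46 = -2.50; fold change = 2^2.50 = 5.657
Bax10 has the largest |ΔΔCt| = 3.38.

0.096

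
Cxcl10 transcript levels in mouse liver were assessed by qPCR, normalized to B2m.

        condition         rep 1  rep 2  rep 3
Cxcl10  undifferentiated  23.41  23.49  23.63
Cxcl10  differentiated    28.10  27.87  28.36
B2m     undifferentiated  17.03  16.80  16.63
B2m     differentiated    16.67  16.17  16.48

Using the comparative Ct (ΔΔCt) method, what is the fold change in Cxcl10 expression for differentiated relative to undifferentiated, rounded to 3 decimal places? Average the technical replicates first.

0.032

Mean Ct: Cxcl10 undifferentiated 23.510; Cxcl10 differentiated 28.110; B2m undifferentiated 16.820; B2m differentiated 16.440
ΔCt(undifferentiated) = 23.510 − 16.820 = 6.690
ΔCt(differentiated) = 28.110 − 16.440 = 11.670
ΔΔCt = 11.670 − 6.690 = 4.980
Fold change = 2^(−4.980) = 0.0317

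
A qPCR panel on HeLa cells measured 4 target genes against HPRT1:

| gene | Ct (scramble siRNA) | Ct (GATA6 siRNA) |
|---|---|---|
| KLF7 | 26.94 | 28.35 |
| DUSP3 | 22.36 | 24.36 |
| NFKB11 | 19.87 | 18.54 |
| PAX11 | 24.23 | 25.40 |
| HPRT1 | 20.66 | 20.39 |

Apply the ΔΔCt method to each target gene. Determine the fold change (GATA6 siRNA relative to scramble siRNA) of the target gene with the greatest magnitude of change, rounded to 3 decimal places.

0.207

KLF7: ΔΔCt = (28.35−20.39) − (26.94−20.66) = 7.96 − 6.28 = 1.68; fold change = 2^-1.68 = 0.312
DUSP3: ΔΔCt = (24.36−20.39) − (22.36−20.66) = 3.97 − 1.70 = 2.27; fold change = 2^-2.27 = 0.207
NFKB11: ΔΔCt = (18.54−20.39) − (19.87−20.66) = -1.85 − (-0.79) = -1.06; fold change = 2^1.06 = 2.085
PAX11: ΔΔCt = (25.40−20.39) − (24.23−20.66) = 5.01 − 3.57 = 1.44; fold change = 2^-1.44 = 0.369
DUSP3 has the largest |ΔΔCt| = 2.27.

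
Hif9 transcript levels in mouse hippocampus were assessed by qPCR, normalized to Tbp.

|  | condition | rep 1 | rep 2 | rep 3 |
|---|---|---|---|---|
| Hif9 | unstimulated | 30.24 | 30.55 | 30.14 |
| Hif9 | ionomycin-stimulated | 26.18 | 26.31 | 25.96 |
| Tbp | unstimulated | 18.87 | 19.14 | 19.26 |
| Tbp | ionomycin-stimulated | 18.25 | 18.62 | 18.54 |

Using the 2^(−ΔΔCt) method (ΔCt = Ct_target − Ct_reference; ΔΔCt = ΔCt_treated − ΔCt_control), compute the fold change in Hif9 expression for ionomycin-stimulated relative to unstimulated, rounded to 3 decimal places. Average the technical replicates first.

11.632

Mean Ct: Hif9 unstimulated 30.310; Hif9 ionomycin-stimulated 26.150; Tbp unstimulated 19.090; Tbp ionomycin-stimulated 18.470
ΔCt(unstimulated) = 30.310 − 19.090 = 11.220
ΔCt(ionomycin-stimulated) = 26.150 − 18.470 = 7.680
ΔΔCt = 7.680 − 11.220 = -3.540
Fold change = 2^(−(-3.540)) = 2^3.540 = 11.6318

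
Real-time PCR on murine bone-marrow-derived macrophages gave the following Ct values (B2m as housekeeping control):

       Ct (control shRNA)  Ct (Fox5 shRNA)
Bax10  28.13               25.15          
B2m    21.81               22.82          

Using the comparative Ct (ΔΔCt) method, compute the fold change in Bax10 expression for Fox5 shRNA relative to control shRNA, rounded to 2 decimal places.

15.89

ΔCt(control shRNA) = 28.130 − 21.810 = 6.320
ΔCt(Fox5 shRNA) = 25.150 − 22.820 = 2.330
ΔΔCt = 2.330 − 6.320 = -3.990
Fold change = 2^(−(-3.990)) = 2^3.990 = 15.889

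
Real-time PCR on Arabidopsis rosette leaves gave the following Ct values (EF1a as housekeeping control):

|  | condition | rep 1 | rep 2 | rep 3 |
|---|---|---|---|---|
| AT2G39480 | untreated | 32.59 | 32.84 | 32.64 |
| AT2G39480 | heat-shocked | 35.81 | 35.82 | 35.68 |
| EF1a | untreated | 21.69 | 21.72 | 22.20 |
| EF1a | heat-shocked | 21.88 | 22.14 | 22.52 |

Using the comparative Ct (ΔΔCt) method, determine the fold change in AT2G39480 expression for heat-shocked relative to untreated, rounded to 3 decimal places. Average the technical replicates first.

Mean Ct: AT2G39480 untreated 32.690; AT2G39480 heat-shocked 35.770; EF1a untreated 21.870; EF1a heat-shocked 22.180
ΔCt(untreated) = 32.690 − 21.870 = 10.820
ΔCt(heat-shocked) = 35.770 − 22.180 = 13.590
ΔΔCt = 13.590 − 10.820 = 2.770
Fold change = 2^(−2.770) = 0.1466

0.147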